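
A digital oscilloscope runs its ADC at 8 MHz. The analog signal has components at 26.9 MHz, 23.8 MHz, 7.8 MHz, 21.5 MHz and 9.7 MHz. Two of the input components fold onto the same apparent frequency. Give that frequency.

fs/2 = 4 MHz.
26.9 MHz mod fs = 2.9 MHz.
2.9 MHz ≤ fs/2 = 4 MHz, appears at 2.9 MHz.
23.8 MHz mod fs = 7.8 MHz.
7.8 MHz > fs/2 = 4 MHz, folds to fs − 7.8 MHz = 0.2 MHz.
7.8 MHz > fs/2 = 4 MHz, folds to fs − 7.8 MHz = 0.2 MHz.
21.5 MHz mod fs = 5.5 MHz.
5.5 MHz > fs/2 = 4 MHz, folds to fs − 5.5 MHz = 2.5 MHz.
9.7 MHz mod fs = 1.7 MHz.
1.7 MHz ≤ fs/2 = 4 MHz, appears at 1.7 MHz.
7.8 MHz and 23.8 MHz both map to 0.2 MHz.

0.2 MHz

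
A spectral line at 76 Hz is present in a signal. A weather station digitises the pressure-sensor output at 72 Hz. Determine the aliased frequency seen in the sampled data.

4 Hz

76 Hz mod fs = 4 Hz.
4 Hz ≤ fs/2 = 36 Hz, appears at 4 Hz.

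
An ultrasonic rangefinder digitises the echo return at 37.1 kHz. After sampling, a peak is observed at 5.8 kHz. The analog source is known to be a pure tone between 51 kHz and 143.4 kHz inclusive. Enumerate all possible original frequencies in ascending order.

Frequencies that alias to 5.8 kHz are k·fs ± 5.8 kHz for integer k ≥ 0.
k=0: 5.8 kHz.
k=1: 31.3 kHz, 42.9 kHz.
k=2: 68.4 kHz, 80 kHz.
k=3: 105.5 kHz, 117.1 kHz.
k=4: 142.6 kHz, 154.2 kHz.
k=5: 179.7 kHz, 191.3 kHz.
Within [51 kHz, 143.4 kHz]: 68.4 kHz, 80 kHz, 105.5 kHz, 117.1 kHz, 142.6 kHz.

68.4 kHz, 80 kHz, 105.5 kHz, 117.1 kHz, 142.6 kHz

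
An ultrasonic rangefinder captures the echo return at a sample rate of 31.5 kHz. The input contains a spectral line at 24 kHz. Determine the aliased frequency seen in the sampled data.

24 kHz > fs/2 = 15.75 kHz, folds to fs − 24 kHz = 7.5 kHz.

7.5 kHz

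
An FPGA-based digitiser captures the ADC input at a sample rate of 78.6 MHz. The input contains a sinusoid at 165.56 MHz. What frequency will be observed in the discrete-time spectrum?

165.56 MHz mod fs = 8.36 MHz.
8.36 MHz ≤ fs/2 = 39.3 MHz, appears at 8.36 MHz.

8.36 MHz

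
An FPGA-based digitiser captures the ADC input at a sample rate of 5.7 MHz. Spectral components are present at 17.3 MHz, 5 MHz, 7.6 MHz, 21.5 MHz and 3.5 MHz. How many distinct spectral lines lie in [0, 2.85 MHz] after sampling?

fs/2 = 2.85 MHz.
17.3 MHz mod fs = 0.2 MHz.
0.2 MHz ≤ fs/2 = 2.85 MHz, appears at 0.2 MHz.
5 MHz > fs/2 = 2.85 MHz, folds to fs − 5 MHz = 0.7 MHz.
7.6 MHz mod fs = 1.9 MHz.
1.9 MHz ≤ fs/2 = 2.85 MHz, appears at 1.9 MHz.
21.5 MHz mod fs = 4.4 MHz.
4.4 MHz > fs/2 = 2.85 MHz, folds to fs − 4.4 MHz = 1.3 MHz.
3.5 MHz > fs/2 = 2.85 MHz, folds to fs − 3.5 MHz = 2.2 MHz.
Distinct values: {0.2 MHz, 0.7 MHz, 1.3 MHz, 1.9 MHz, 2.2 MHz} → 5.

5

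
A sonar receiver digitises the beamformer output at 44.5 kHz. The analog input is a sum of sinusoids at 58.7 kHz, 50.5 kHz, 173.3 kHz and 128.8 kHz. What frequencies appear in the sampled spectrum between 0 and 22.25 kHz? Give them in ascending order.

fs/2 = 22.25 kHz.
58.7 kHz mod fs = 14.2 kHz.
14.2 kHz ≤ fs/2 = 22.25 kHz, appears at 14.2 kHz.
50.5 kHz mod fs = 6 kHz.
6 kHz ≤ fs/2 = 22.25 kHz, appears at 6 kHz.
173.3 kHz mod fs = 39.8 kHz.
39.8 kHz > fs/2 = 22.25 kHz, folds to fs − 39.8 kHz = 4.7 kHz.
128.8 kHz mod fs = 39.8 kHz.
39.8 kHz > fs/2 = 22.25 kHz, folds to fs − 39.8 kHz = 4.7 kHz.
Distinct values: {4.7 kHz, 6 kHz, 14.2 kHz}.

4.7 kHz, 6 kHz, 14.2 kHz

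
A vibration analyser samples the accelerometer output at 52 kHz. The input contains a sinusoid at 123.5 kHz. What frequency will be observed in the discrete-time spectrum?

19.5 kHz

123.5 kHz mod fs = 19.5 kHz.
19.5 kHz ≤ fs/2 = 26 kHz, appears at 19.5 kHz.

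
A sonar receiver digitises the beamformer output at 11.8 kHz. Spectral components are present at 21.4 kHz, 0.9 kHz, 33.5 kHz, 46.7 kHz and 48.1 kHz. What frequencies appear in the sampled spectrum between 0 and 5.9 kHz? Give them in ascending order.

fs/2 = 5.9 kHz.
21.4 kHz mod fs = 9.6 kHz.
9.6 kHz > fs/2 = 5.9 kHz, folds to fs − 9.6 kHz = 2.2 kHz.
0.9 kHz ≤ fs/2 = 5.9 kHz, passes unchanged.
33.5 kHz mod fs = 9.9 kHz.
9.9 kHz > fs/2 = 5.9 kHz, folds to fs − 9.9 kHz = 1.9 kHz.
46.7 kHz mod fs = 11.3 kHz.
11.3 kHz > fs/2 = 5.9 kHz, folds to fs − 11.3 kHz = 0.5 kHz.
48.1 kHz mod fs = 0.9 kHz.
0.9 kHz ≤ fs/2 = 5.9 kHz, appears at 0.9 kHz.
Distinct values: {0.5 kHz, 0.9 kHz, 1.9 kHz, 2.2 kHz}.

0.5 kHz, 0.9 kHz, 1.9 kHz, 2.2 kHz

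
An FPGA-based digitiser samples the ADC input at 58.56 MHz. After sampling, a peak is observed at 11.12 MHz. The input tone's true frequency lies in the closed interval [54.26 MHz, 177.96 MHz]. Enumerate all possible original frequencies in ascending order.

Frequencies that alias to 11.12 MHz are k·fs ± 11.12 MHz for integer k ≥ 0.
k=0: 11.12 MHz.
k=1: 47.44 MHz, 69.68 MHz.
k=2: 106 MHz, 128.24 MHz.
k=3: 164.56 MHz, 186.8 MHz.
k=4: 223.12 MHz, 245.36 MHz.
Within [54.26 MHz, 177.96 MHz]: 69.68 MHz, 106 MHz, 128.24 MHz, 164.56 MHz.

69.68 MHz, 106 MHz, 128.24 MHz, 164.56 MHz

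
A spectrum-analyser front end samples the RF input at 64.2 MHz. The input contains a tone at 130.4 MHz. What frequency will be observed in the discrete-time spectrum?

2 MHz

130.4 MHz mod fs = 2 MHz.
2 MHz ≤ fs/2 = 32.1 MHz, appears at 2 MHz.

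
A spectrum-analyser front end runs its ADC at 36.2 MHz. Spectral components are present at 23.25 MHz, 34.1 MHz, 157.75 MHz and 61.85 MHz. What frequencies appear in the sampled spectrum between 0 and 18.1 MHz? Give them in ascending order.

fs/2 = 18.1 MHz.
23.25 MHz > fs/2 = 18.1 MHz, folds to fs − 23.25 MHz = 12.95 MHz.
34.1 MHz > fs/2 = 18.1 MHz, folds to fs − 34.1 MHz = 2.1 MHz.
157.75 MHz mod fs = 12.95 MHz.
12.95 MHz ≤ fs/2 = 18.1 MHz, appears at 12.95 MHz.
61.85 MHz mod fs = 25.65 MHz.
25.65 MHz > fs/2 = 18.1 MHz, folds to fs − 25.65 MHz = 10.55 MHz.
Distinct values: {2.1 MHz, 10.55 MHz, 12.95 MHz}.

2.1 MHz, 10.55 MHz, 12.95 MHz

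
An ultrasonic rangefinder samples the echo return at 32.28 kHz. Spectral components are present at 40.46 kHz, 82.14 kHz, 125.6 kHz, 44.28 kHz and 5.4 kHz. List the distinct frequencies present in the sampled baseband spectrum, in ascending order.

3.52 kHz, 5.4 kHz, 8.18 kHz, 12 kHz, 14.7 kHz

fs/2 = 16.14 kHz.
40.46 kHz mod fs = 8.18 kHz.
8.18 kHz ≤ fs/2 = 16.14 kHz, appears at 8.18 kHz.
82.14 kHz mod fs = 17.58 kHz.
17.58 kHz > fs/2 = 16.14 kHz, folds to fs − 17.58 kHz = 14.7 kHz.
125.6 kHz mod fs = 28.76 kHz.
28.76 kHz > fs/2 = 16.14 kHz, folds to fs − 28.76 kHz = 3.52 kHz.
44.28 kHz mod fs = 12 kHz.
12 kHz ≤ fs/2 = 16.14 kHz, appears at 12 kHz.
5.4 kHz ≤ fs/2 = 16.14 kHz, passes unchanged.
Distinct values: {3.52 kHz, 5.4 kHz, 8.18 kHz, 12 kHz, 14.7 kHz}.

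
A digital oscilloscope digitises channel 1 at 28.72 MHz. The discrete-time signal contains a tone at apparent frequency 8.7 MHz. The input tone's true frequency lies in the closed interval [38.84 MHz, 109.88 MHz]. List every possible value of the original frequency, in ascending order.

Frequencies that alias to 8.7 MHz are k·fs ± 8.7 MHz for integer k ≥ 0.
k=0: 8.7 MHz.
k=1: 20.02 MHz, 37.42 MHz.
k=2: 48.74 MHz, 66.14 MHz.
k=3: 77.46 MHz, 94.86 MHz.
k=4: 106.18 MHz, 123.58 MHz.
k=5: 134.9 MHz, 152.3 MHz.
Within [38.84 MHz, 109.88 MHz]: 48.74 MHz, 66.14 MHz, 77.46 MHz, 94.86 MHz, 106.18 MHz.

48.74 MHz, 66.14 MHz, 77.46 MHz, 94.86 MHz, 106.18 MHz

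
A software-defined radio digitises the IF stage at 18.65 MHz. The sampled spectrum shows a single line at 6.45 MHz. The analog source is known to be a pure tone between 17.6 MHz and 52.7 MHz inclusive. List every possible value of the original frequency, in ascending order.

25.1 MHz, 30.85 MHz, 43.75 MHz, 49.5 MHz

Frequencies that alias to 6.45 MHz are k·fs ± 6.45 MHz for integer k ≥ 0.
k=0: 6.45 MHz.
k=1: 12.2 MHz, 25.1 MHz.
k=2: 30.85 MHz, 43.75 MHz.
k=3: 49.5 MHz, 62.4 MHz.
k=4: 68.15 MHz, 81.05 MHz.
Within [17.6 MHz, 52.7 MHz]: 25.1 MHz, 30.85 MHz, 43.75 MHz, 49.5 MHz.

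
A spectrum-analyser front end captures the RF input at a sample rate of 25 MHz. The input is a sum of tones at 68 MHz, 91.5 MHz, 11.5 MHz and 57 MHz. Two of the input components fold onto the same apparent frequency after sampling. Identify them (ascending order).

fs/2 = 12.5 MHz.
68 MHz mod fs = 18 MHz.
18 MHz > fs/2 = 12.5 MHz, folds to fs − 18 MHz = 7 MHz.
91.5 MHz mod fs = 16.5 MHz.
16.5 MHz > fs/2 = 12.5 MHz, folds to fs − 16.5 MHz = 8.5 MHz.
11.5 MHz ≤ fs/2 = 12.5 MHz, passes unchanged.
57 MHz mod fs = 7 MHz.
7 MHz ≤ fs/2 = 12.5 MHz, appears at 7 MHz.
57 MHz and 68 MHz both map to 7 MHz.

57 MHz, 68 MHz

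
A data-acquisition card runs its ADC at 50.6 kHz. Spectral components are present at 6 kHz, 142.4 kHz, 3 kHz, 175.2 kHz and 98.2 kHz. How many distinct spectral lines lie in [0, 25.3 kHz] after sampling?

4

fs/2 = 25.3 kHz.
6 kHz ≤ fs/2 = 25.3 kHz, passes unchanged.
142.4 kHz mod fs = 41.2 kHz.
41.2 kHz > fs/2 = 25.3 kHz, folds to fs − 41.2 kHz = 9.4 kHz.
3 kHz ≤ fs/2 = 25.3 kHz, passes unchanged.
175.2 kHz mod fs = 23.4 kHz.
23.4 kHz ≤ fs/2 = 25.3 kHz, appears at 23.4 kHz.
98.2 kHz mod fs = 47.6 kHz.
47.6 kHz > fs/2 = 25.3 kHz, folds to fs − 47.6 kHz = 3 kHz.
Distinct values: {3 kHz, 6 kHz, 9.4 kHz, 23.4 kHz} → 4.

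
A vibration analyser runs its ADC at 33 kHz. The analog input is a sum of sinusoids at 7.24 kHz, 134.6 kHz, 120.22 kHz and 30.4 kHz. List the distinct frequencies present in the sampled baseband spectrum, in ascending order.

fs/2 = 16.5 kHz.
7.24 kHz ≤ fs/2 = 16.5 kHz, passes unchanged.
134.6 kHz mod fs = 2.6 kHz.
2.6 kHz ≤ fs/2 = 16.5 kHz, appears at 2.6 kHz.
120.22 kHz mod fs = 21.22 kHz.
21.22 kHz > fs/2 = 16.5 kHz, folds to fs − 21.22 kHz = 11.78 kHz.
30.4 kHz > fs/2 = 16.5 kHz, folds to fs − 30.4 kHz = 2.6 kHz.
Distinct values: {2.6 kHz, 7.24 kHz, 11.78 kHz}.

2.6 kHz, 7.24 kHz, 11.78 kHz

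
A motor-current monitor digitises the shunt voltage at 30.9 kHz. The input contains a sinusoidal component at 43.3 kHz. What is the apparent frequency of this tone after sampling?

43.3 kHz mod fs = 12.4 kHz.
12.4 kHz ≤ fs/2 = 15.45 kHz, appears at 12.4 kHz.

12.4 kHz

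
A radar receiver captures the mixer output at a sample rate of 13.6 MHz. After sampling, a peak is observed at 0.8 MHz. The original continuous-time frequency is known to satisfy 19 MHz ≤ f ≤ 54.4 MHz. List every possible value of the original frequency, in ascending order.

Frequencies that alias to 0.8 MHz are k·fs ± 0.8 MHz for integer k ≥ 0.
k=0: 0.8 MHz.
k=1: 12.8 MHz, 14.4 MHz.
k=2: 26.4 MHz, 28 MHz.
k=3: 40 MHz, 41.6 MHz.
k=4: 53.6 MHz, 55.2 MHz.
k=5: 67.2 MHz, 68.8 MHz.
Within [19 MHz, 54.4 MHz]: 26.4 MHz, 28 MHz, 40 MHz, 41.6 MHz, 53.6 MHz.

26.4 MHz, 28 MHz, 40 MHz, 41.6 MHz, 53.6 MHz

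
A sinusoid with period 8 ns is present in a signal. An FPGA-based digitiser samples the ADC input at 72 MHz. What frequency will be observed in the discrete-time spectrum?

T = 8 ns → f = 1/T = 125 MHz.
125 MHz mod fs = 53 MHz.
53 MHz > fs/2 = 36 MHz, folds to fs − 53 MHz = 19 MHz.

19 MHz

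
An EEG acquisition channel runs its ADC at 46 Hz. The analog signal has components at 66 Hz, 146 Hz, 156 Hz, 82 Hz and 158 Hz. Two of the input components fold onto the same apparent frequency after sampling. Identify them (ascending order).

fs/2 = 23 Hz.
66 Hz mod fs = 20 Hz.
20 Hz ≤ fs/2 = 23 Hz, appears at 20 Hz.
146 Hz mod fs = 8 Hz.
8 Hz ≤ fs/2 = 23 Hz, appears at 8 Hz.
156 Hz mod fs = 18 Hz.
18 Hz ≤ fs/2 = 23 Hz, appears at 18 Hz.
82 Hz mod fs = 36 Hz.
36 Hz > fs/2 = 23 Hz, folds to fs − 36 Hz = 10 Hz.
158 Hz mod fs = 20 Hz.
20 Hz ≤ fs/2 = 23 Hz, appears at 20 Hz.
66 Hz and 158 Hz both map to 20 Hz.

66 Hz, 158 Hz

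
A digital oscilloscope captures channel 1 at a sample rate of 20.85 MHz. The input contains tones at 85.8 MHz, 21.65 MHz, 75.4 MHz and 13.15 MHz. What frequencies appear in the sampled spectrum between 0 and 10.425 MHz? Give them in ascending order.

fs/2 = 10.425 MHz.
85.8 MHz mod fs = 2.4 MHz.
2.4 MHz ≤ fs/2 = 10.425 MHz, appears at 2.4 MHz.
21.65 MHz mod fs = 0.8 MHz.
0.8 MHz ≤ fs/2 = 10.425 MHz, appears at 0.8 MHz.
75.4 MHz mod fs = 12.85 MHz.
12.85 MHz > fs/2 = 10.425 MHz, folds to fs − 12.85 MHz = 8 MHz.
13.15 MHz > fs/2 = 10.425 MHz, folds to fs − 13.15 MHz = 7.7 MHz.
Distinct values: {0.8 MHz, 2.4 MHz, 7.7 MHz, 8 MHz}.

0.8 MHz, 2.4 MHz, 7.7 MHz, 8 MHz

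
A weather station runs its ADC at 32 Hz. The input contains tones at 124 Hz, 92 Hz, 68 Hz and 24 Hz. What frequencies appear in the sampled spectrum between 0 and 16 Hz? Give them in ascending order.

fs/2 = 16 Hz.
124 Hz mod fs = 28 Hz.
28 Hz > fs/2 = 16 Hz, folds to fs − 28 Hz = 4 Hz.
92 Hz mod fs = 28 Hz.
28 Hz > fs/2 = 16 Hz, folds to fs − 28 Hz = 4 Hz.
68 Hz mod fs = 4 Hz.
4 Hz ≤ fs/2 = 16 Hz, appears at 4 Hz.
24 Hz > fs/2 = 16 Hz, folds to fs − 24 Hz = 8 Hz.
Distinct values: {4 Hz, 8 Hz}.

4 Hz, 8 Hz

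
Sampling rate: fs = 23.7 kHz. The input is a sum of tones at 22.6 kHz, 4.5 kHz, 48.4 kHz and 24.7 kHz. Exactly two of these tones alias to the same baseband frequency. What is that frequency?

1 kHz

fs/2 = 11.85 kHz.
22.6 kHz > fs/2 = 11.85 kHz, folds to fs − 22.6 kHz = 1.1 kHz.
4.5 kHz ≤ fs/2 = 11.85 kHz, passes unchanged.
48.4 kHz mod fs = 1 kHz.
1 kHz ≤ fs/2 = 11.85 kHz, appears at 1 kHz.
24.7 kHz mod fs = 1 kHz.
1 kHz ≤ fs/2 = 11.85 kHz, appears at 1 kHz.
24.7 kHz and 48.4 kHz both map to 1 kHz.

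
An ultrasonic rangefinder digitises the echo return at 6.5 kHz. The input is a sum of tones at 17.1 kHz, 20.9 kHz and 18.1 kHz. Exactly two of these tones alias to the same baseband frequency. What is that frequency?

1.4 kHz

fs/2 = 3.25 kHz.
17.1 kHz mod fs = 4.1 kHz.
4.1 kHz > fs/2 = 3.25 kHz, folds to fs − 4.1 kHz = 2.4 kHz.
20.9 kHz mod fs = 1.4 kHz.
1.4 kHz ≤ fs/2 = 3.25 kHz, appears at 1.4 kHz.
18.1 kHz mod fs = 5.1 kHz.
5.1 kHz > fs/2 = 3.25 kHz, folds to fs − 5.1 kHz = 1.4 kHz.
18.1 kHz and 20.9 kHz both map to 1.4 kHz.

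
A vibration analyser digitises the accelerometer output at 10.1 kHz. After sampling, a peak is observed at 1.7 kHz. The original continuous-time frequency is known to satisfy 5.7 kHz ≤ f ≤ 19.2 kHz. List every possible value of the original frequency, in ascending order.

8.4 kHz, 11.8 kHz, 18.5 kHz

Frequencies that alias to 1.7 kHz are k·fs ± 1.7 kHz for integer k ≥ 0.
k=0: 1.7 kHz.
k=1: 8.4 kHz, 11.8 kHz.
k=2: 18.5 kHz, 21.9 kHz.
k=3: 28.6 kHz, 32 kHz.
Within [5.7 kHz, 19.2 kHz]: 8.4 kHz, 11.8 kHz, 18.5 kHz.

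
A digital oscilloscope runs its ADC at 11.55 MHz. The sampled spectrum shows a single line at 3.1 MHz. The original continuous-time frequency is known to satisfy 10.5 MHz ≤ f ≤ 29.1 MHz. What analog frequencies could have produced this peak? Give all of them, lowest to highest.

14.65 MHz, 20 MHz, 26.2 MHz

Frequencies that alias to 3.1 MHz are k·fs ± 3.1 MHz for integer k ≥ 0.
k=0: 3.1 MHz.
k=1: 8.45 MHz, 14.65 MHz.
k=2: 20 MHz, 26.2 MHz.
k=3: 31.55 MHz, 37.75 MHz.
Within [10.5 MHz, 29.1 MHz]: 14.65 MHz, 20 MHz, 26.2 MHz.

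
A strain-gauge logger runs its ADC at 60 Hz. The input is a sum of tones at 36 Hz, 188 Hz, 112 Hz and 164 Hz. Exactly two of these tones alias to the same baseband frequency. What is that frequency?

8 Hz

fs/2 = 30 Hz.
36 Hz > fs/2 = 30 Hz, folds to fs − 36 Hz = 24 Hz.
188 Hz mod fs = 8 Hz.
8 Hz ≤ fs/2 = 30 Hz, appears at 8 Hz.
112 Hz mod fs = 52 Hz.
52 Hz > fs/2 = 30 Hz, folds to fs − 52 Hz = 8 Hz.
164 Hz mod fs = 44 Hz.
44 Hz > fs/2 = 30 Hz, folds to fs − 44 Hz = 16 Hz.
112 Hz and 188 Hz both map to 8 Hz.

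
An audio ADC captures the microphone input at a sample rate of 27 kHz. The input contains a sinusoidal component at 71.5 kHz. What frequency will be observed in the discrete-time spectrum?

9.5 kHz

71.5 kHz mod fs = 17.5 kHz.
17.5 kHz > fs/2 = 13.5 kHz, folds to fs − 17.5 kHz = 9.5 kHz.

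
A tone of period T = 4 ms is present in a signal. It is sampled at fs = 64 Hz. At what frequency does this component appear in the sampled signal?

6 Hz

T = 4 ms → f = 1/T = 250 Hz.
250 Hz mod fs = 58 Hz.
58 Hz > fs/2 = 32 Hz, folds to fs − 58 Hz = 6 Hz.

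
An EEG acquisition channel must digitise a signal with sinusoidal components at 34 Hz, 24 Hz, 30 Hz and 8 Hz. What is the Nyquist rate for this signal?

Highest-frequency component: 34 Hz.
Nyquist rate = 2 × 34 Hz = 68 Hz.

68 Hz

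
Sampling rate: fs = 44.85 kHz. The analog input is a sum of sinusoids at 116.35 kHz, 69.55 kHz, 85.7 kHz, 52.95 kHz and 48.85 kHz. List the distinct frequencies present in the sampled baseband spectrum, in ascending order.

fs/2 = 22.425 kHz.
116.35 kHz mod fs = 26.65 kHz.
26.65 kHz > fs/2 = 22.425 kHz, folds to fs − 26.65 kHz = 18.2 kHz.
69.55 kHz mod fs = 24.7 kHz.
24.7 kHz > fs/2 = 22.425 kHz, folds to fs − 24.7 kHz = 20.15 kHz.
85.7 kHz mod fs = 40.85 kHz.
40.85 kHz > fs/2 = 22.425 kHz, folds to fs − 40.85 kHz = 4 kHz.
52.95 kHz mod fs = 8.1 kHz.
8.1 kHz ≤ fs/2 = 22.425 kHz, appears at 8.1 kHz.
48.85 kHz mod fs = 4 kHz.
4 kHz ≤ fs/2 = 22.425 kHz, appears at 4 kHz.
Distinct values: {4 kHz, 8.1 kHz, 18.2 kHz, 20.15 kHz}.

4 kHz, 8.1 kHz, 18.2 kHz, 20.15 kHz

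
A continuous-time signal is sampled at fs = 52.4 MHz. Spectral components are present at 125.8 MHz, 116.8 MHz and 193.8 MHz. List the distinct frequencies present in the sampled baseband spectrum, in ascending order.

fs/2 = 26.2 MHz.
125.8 MHz mod fs = 21 MHz.
21 MHz ≤ fs/2 = 26.2 MHz, appears at 21 MHz.
116.8 MHz mod fs = 12 MHz.
12 MHz ≤ fs/2 = 26.2 MHz, appears at 12 MHz.
193.8 MHz mod fs = 36.6 MHz.
36.6 MHz > fs/2 = 26.2 MHz, folds to fs − 36.6 MHz = 15.8 MHz.
Distinct values: {12 MHz, 15.8 MHz, 21 MHz}.

12 MHz, 15.8 MHz, 21 MHz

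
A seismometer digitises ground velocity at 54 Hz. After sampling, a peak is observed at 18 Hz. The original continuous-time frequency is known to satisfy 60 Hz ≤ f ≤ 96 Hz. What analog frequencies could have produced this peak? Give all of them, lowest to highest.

Frequencies that alias to 18 Hz are k·fs ± 18 Hz for integer k ≥ 0.
k=0: 18 Hz.
k=1: 36 Hz, 72 Hz.
k=2: 90 Hz, 126 Hz.
k=3: 144 Hz, 180 Hz.
Within [60 Hz, 96 Hz]: 72 Hz, 90 Hz.

72 Hz, 90 Hz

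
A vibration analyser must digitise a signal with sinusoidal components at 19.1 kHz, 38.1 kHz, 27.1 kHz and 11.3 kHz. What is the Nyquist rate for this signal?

Highest-frequency component: 38.1 kHz.
Nyquist rate = 2 × 38.1 kHz = 76.2 kHz.

76.2 kHz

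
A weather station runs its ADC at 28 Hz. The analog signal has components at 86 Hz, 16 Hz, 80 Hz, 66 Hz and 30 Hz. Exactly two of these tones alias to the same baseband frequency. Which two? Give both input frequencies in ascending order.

30 Hz, 86 Hz

fs/2 = 14 Hz.
86 Hz mod fs = 2 Hz.
2 Hz ≤ fs/2 = 14 Hz, appears at 2 Hz.
16 Hz > fs/2 = 14 Hz, folds to fs − 16 Hz = 12 Hz.
80 Hz mod fs = 24 Hz.
24 Hz > fs/2 = 14 Hz, folds to fs − 24 Hz = 4 Hz.
66 Hz mod fs = 10 Hz.
10 Hz ≤ fs/2 = 14 Hz, appears at 10 Hz.
30 Hz mod fs = 2 Hz.
2 Hz ≤ fs/2 = 14 Hz, appears at 2 Hz.
30 Hz and 86 Hz both map to 2 Hz.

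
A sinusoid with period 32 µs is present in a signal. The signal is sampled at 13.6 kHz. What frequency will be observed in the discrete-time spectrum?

4.05 kHz

T = 32 µs → f = 1/T = 31.25 kHz.
31.25 kHz mod fs = 4.05 kHz.
4.05 kHz ≤ fs/2 = 6.8 kHz, appears at 4.05 kHz.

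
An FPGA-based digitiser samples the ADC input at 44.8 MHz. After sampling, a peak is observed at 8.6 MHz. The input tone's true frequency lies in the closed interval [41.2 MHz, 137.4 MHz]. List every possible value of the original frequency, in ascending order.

53.4 MHz, 81 MHz, 98.2 MHz, 125.8 MHz

Frequencies that alias to 8.6 MHz are k·fs ± 8.6 MHz for integer k ≥ 0.
k=0: 8.6 MHz.
k=1: 36.2 MHz, 53.4 MHz.
k=2: 81 MHz, 98.2 MHz.
k=3: 125.8 MHz, 143 MHz.
k=4: 170.6 MHz, 187.8 MHz.
Within [41.2 MHz, 137.4 MHz]: 53.4 MHz, 81 MHz, 98.2 MHz, 125.8 MHz.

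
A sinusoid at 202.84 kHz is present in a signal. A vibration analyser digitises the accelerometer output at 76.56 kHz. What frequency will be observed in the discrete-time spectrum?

202.84 kHz mod fs = 49.72 kHz.
49.72 kHz > fs/2 = 38.28 kHz, folds to fs − 49.72 kHz = 26.84 kHz.

26.84 kHz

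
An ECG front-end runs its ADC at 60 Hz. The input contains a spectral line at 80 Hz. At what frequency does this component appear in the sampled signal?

80 Hz mod fs = 20 Hz.
20 Hz ≤ fs/2 = 30 Hz, appears at 20 Hz.

20 Hz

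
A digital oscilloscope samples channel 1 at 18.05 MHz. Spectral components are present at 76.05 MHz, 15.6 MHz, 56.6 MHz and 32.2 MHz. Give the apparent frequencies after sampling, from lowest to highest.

2.45 MHz, 3.85 MHz, 3.9 MHz

fs/2 = 9.025 MHz.
76.05 MHz mod fs = 3.85 MHz.
3.85 MHz ≤ fs/2 = 9.025 MHz, appears at 3.85 MHz.
15.6 MHz > fs/2 = 9.025 MHz, folds to fs − 15.6 MHz = 2.45 MHz.
56.6 MHz mod fs = 2.45 MHz.
2.45 MHz ≤ fs/2 = 9.025 MHz, appears at 2.45 MHz.
32.2 MHz mod fs = 14.15 MHz.
14.15 MHz > fs/2 = 9.025 MHz, folds to fs − 14.15 MHz = 3.9 MHz.
Distinct values: {2.45 MHz, 3.85 MHz, 3.9 MHz}.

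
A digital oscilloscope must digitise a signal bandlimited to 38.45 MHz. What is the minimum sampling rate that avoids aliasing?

76.9 MHz

Nyquist rate = 2 × 38.45 MHz = 76.9 MHz.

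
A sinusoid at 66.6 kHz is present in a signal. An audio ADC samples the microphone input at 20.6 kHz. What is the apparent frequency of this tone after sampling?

4.8 kHz

66.6 kHz mod fs = 4.8 kHz.
4.8 kHz ≤ fs/2 = 10.3 kHz, appears at 4.8 kHz.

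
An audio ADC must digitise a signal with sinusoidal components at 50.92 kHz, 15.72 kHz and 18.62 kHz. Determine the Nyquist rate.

Highest-frequency component: 50.92 kHz.
Nyquist rate = 2 × 50.92 kHz = 101.84 kHz.

101.84 kHz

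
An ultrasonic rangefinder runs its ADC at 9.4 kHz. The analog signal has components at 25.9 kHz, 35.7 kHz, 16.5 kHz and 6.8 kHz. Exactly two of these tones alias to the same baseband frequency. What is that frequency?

fs/2 = 4.7 kHz.
25.9 kHz mod fs = 7.1 kHz.
7.1 kHz > fs/2 = 4.7 kHz, folds to fs − 7.1 kHz = 2.3 kHz.
35.7 kHz mod fs = 7.5 kHz.
7.5 kHz > fs/2 = 4.7 kHz, folds to fs − 7.5 kHz = 1.9 kHz.
16.5 kHz mod fs = 7.1 kHz.
7.1 kHz > fs/2 = 4.7 kHz, folds to fs − 7.1 kHz = 2.3 kHz.
6.8 kHz > fs/2 = 4.7 kHz, folds to fs − 6.8 kHz = 2.6 kHz.
16.5 kHz and 25.9 kHz both map to 2.3 kHz.

2.3 kHz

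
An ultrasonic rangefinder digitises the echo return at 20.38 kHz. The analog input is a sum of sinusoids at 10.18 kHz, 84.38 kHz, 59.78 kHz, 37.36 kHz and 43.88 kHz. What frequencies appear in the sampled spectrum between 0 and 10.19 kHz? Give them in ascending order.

1.36 kHz, 2.86 kHz, 3.12 kHz, 3.4 kHz, 10.18 kHz

fs/2 = 10.19 kHz.
10.18 kHz ≤ fs/2 = 10.19 kHz, passes unchanged.
84.38 kHz mod fs = 2.86 kHz.
2.86 kHz ≤ fs/2 = 10.19 kHz, appears at 2.86 kHz.
59.78 kHz mod fs = 19.02 kHz.
19.02 kHz > fs/2 = 10.19 kHz, folds to fs − 19.02 kHz = 1.36 kHz.
37.36 kHz mod fs = 16.98 kHz.
16.98 kHz > fs/2 = 10.19 kHz, folds to fs − 16.98 kHz = 3.4 kHz.
43.88 kHz mod fs = 3.12 kHz.
3.12 kHz ≤ fs/2 = 10.19 kHz, appears at 3.12 kHz.
Distinct values: {1.36 kHz, 2.86 kHz, 3.12 kHz, 3.4 kHz, 10.18 kHz}.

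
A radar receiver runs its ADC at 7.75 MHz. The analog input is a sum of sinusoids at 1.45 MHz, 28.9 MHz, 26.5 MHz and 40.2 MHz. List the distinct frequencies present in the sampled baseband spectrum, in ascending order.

1.45 MHz, 2.1 MHz, 3.25 MHz

fs/2 = 3.875 MHz.
1.45 MHz ≤ fs/2 = 3.875 MHz, passes unchanged.
28.9 MHz mod fs = 5.65 MHz.
5.65 MHz > fs/2 = 3.875 MHz, folds to fs − 5.65 MHz = 2.1 MHz.
26.5 MHz mod fs = 3.25 MHz.
3.25 MHz ≤ fs/2 = 3.875 MHz, appears at 3.25 MHz.
40.2 MHz mod fs = 1.45 MHz.
1.45 MHz ≤ fs/2 = 3.875 MHz, appears at 1.45 MHz.
Distinct values: {1.45 MHz, 2.1 MHz, 3.25 MHz}.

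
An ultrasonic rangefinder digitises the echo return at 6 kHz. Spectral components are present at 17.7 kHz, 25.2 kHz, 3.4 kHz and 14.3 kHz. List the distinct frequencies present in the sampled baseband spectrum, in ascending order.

fs/2 = 3 kHz.
17.7 kHz mod fs = 5.7 kHz.
5.7 kHz > fs/2 = 3 kHz, folds to fs − 5.7 kHz = 0.3 kHz.
25.2 kHz mod fs = 1.2 kHz.
1.2 kHz ≤ fs/2 = 3 kHz, appears at 1.2 kHz.
3.4 kHz > fs/2 = 3 kHz, folds to fs − 3.4 kHz = 2.6 kHz.
14.3 kHz mod fs = 2.3 kHz.
2.3 kHz ≤ fs/2 = 3 kHz, appears at 2.3 kHz.
Distinct values: {0.3 kHz, 1.2 kHz, 2.3 kHz, 2.6 kHz}.

0.3 kHz, 1.2 kHz, 2.3 kHz, 2.6 kHz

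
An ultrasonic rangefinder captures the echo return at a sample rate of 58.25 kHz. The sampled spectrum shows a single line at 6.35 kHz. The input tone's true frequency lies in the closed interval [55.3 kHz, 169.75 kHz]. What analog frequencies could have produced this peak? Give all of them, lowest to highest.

64.6 kHz, 110.15 kHz, 122.85 kHz, 168.4 kHz

Frequencies that alias to 6.35 kHz are k·fs ± 6.35 kHz for integer k ≥ 0.
k=0: 6.35 kHz.
k=1: 51.9 kHz, 64.6 kHz.
k=2: 110.15 kHz, 122.85 kHz.
k=3: 168.4 kHz, 181.1 kHz.
k=4: 226.65 kHz, 239.35 kHz.
Within [55.3 kHz, 169.75 kHz]: 64.6 kHz, 110.15 kHz, 122.85 kHz, 168.4 kHz.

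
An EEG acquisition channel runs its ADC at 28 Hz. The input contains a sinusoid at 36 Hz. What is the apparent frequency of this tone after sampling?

36 Hz mod fs = 8 Hz.
8 Hz ≤ fs/2 = 14 Hz, appears at 8 Hz.

8 Hz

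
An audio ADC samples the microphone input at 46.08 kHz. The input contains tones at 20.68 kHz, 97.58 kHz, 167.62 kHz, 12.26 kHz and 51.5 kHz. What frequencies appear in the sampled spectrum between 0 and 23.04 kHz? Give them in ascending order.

fs/2 = 23.04 kHz.
20.68 kHz ≤ fs/2 = 23.04 kHz, passes unchanged.
97.58 kHz mod fs = 5.42 kHz.
5.42 kHz ≤ fs/2 = 23.04 kHz, appears at 5.42 kHz.
167.62 kHz mod fs = 29.38 kHz.
29.38 kHz > fs/2 = 23.04 kHz, folds to fs − 29.38 kHz = 16.7 kHz.
12.26 kHz ≤ fs/2 = 23.04 kHz, passes unchanged.
51.5 kHz mod fs = 5.42 kHz.
5.42 kHz ≤ fs/2 = 23.04 kHz, appears at 5.42 kHz.
Distinct values: {5.42 kHz, 12.26 kHz, 16.7 kHz, 20.68 kHz}.

5.42 kHz, 12.26 kHz, 16.7 kHz, 20.68 kHz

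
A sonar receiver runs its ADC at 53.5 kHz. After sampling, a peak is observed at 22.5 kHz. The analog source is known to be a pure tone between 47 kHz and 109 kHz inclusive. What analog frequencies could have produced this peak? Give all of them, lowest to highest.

76 kHz, 84.5 kHz

Frequencies that alias to 22.5 kHz are k·fs ± 22.5 kHz for integer k ≥ 0.
k=0: 22.5 kHz.
k=1: 31 kHz, 76 kHz.
k=2: 84.5 kHz, 129.5 kHz.
k=3: 138 kHz, 183 kHz.
Within [47 kHz, 109 kHz]: 76 kHz, 84.5 kHz.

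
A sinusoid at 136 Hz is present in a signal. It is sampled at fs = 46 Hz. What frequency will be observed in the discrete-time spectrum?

136 Hz mod fs = 44 Hz.
44 Hz > fs/2 = 23 Hz, folds to fs − 44 Hz = 2 Hz.

2 Hz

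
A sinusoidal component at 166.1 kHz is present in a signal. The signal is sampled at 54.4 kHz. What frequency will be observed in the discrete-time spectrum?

2.9 kHz

166.1 kHz mod fs = 2.9 kHz.
2.9 kHz ≤ fs/2 = 27.2 kHz, appears at 2.9 kHz.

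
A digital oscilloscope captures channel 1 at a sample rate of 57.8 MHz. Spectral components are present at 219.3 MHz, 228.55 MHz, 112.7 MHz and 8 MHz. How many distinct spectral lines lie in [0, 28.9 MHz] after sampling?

4

fs/2 = 28.9 MHz.
219.3 MHz mod fs = 45.9 MHz.
45.9 MHz > fs/2 = 28.9 MHz, folds to fs − 45.9 MHz = 11.9 MHz.
228.55 MHz mod fs = 55.15 MHz.
55.15 MHz > fs/2 = 28.9 MHz, folds to fs − 55.15 MHz = 2.65 MHz.
112.7 MHz mod fs = 54.9 MHz.
54.9 MHz > fs/2 = 28.9 MHz, folds to fs − 54.9 MHz = 2.9 MHz.
8 MHz ≤ fs/2 = 28.9 MHz, passes unchanged.
Distinct values: {2.65 MHz, 2.9 MHz, 8 MHz, 11.9 MHz} → 4.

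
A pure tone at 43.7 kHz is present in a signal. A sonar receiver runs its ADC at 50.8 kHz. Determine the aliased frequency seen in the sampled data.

7.1 kHz

43.7 kHz > fs/2 = 25.4 kHz, folds to fs − 43.7 kHz = 7.1 kHz.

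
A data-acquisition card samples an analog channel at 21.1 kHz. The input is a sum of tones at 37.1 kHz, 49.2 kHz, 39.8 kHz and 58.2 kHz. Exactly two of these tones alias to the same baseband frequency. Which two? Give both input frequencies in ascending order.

37.1 kHz, 58.2 kHz

fs/2 = 10.55 kHz.
37.1 kHz mod fs = 16 kHz.
16 kHz > fs/2 = 10.55 kHz, folds to fs − 16 kHz = 5.1 kHz.
49.2 kHz mod fs = 7 kHz.
7 kHz ≤ fs/2 = 10.55 kHz, appears at 7 kHz.
39.8 kHz mod fs = 18.7 kHz.
18.7 kHz > fs/2 = 10.55 kHz, folds to fs − 18.7 kHz = 2.4 kHz.
58.2 kHz mod fs = 16 kHz.
16 kHz > fs/2 = 10.55 kHz, folds to fs − 16 kHz = 5.1 kHz.
37.1 kHz and 58.2 kHz both map to 5.1 kHz.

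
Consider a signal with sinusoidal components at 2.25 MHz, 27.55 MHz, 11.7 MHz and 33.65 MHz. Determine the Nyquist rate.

67.3 MHz

Highest-frequency component: 33.65 MHz.
Nyquist rate = 2 × 33.65 MHz = 67.3 MHz.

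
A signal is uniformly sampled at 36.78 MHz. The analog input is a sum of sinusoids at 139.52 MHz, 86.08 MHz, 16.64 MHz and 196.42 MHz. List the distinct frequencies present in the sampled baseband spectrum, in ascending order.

7.6 MHz, 12.52 MHz, 16.64 MHz

fs/2 = 18.39 MHz.
139.52 MHz mod fs = 29.18 MHz.
29.18 MHz > fs/2 = 18.39 MHz, folds to fs − 29.18 MHz = 7.6 MHz.
86.08 MHz mod fs = 12.52 MHz.
12.52 MHz ≤ fs/2 = 18.39 MHz, appears at 12.52 MHz.
16.64 MHz ≤ fs/2 = 18.39 MHz, passes unchanged.
196.42 MHz mod fs = 12.52 MHz.
12.52 MHz ≤ fs/2 = 18.39 MHz, appears at 12.52 MHz.
Distinct values: {7.6 MHz, 12.52 MHz, 16.64 MHz}.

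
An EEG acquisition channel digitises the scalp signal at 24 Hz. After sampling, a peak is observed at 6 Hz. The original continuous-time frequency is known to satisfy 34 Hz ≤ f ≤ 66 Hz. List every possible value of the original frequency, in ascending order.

42 Hz, 54 Hz, 66 Hz

Frequencies that alias to 6 Hz are k·fs ± 6 Hz for integer k ≥ 0.
k=0: 6 Hz.
k=1: 18 Hz, 30 Hz.
k=2: 42 Hz, 54 Hz.
k=3: 66 Hz, 78 Hz.
k=4: 90 Hz, 102 Hz.
Within [34 Hz, 66 Hz]: 42 Hz, 54 Hz, 66 Hz.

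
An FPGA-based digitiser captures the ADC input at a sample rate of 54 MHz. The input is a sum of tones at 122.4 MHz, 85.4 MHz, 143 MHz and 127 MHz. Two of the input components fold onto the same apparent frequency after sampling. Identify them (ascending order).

127 MHz, 143 MHz

fs/2 = 27 MHz.
122.4 MHz mod fs = 14.4 MHz.
14.4 MHz ≤ fs/2 = 27 MHz, appears at 14.4 MHz.
85.4 MHz mod fs = 31.4 MHz.
31.4 MHz > fs/2 = 27 MHz, folds to fs − 31.4 MHz = 22.6 MHz.
143 MHz mod fs = 35 MHz.
35 MHz > fs/2 = 27 MHz, folds to fs − 35 MHz = 19 MHz.
127 MHz mod fs = 19 MHz.
19 MHz ≤ fs/2 = 27 MHz, appears at 19 MHz.
127 MHz and 143 MHz both map to 19 MHz.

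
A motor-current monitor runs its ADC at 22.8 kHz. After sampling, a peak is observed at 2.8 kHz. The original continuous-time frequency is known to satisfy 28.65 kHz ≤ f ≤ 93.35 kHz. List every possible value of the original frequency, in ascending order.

Frequencies that alias to 2.8 kHz are k·fs ± 2.8 kHz for integer k ≥ 0.
k=0: 2.8 kHz.
k=1: 20 kHz, 25.6 kHz.
k=2: 42.8 kHz, 48.4 kHz.
k=3: 65.6 kHz, 71.2 kHz.
k=4: 88.4 kHz, 94 kHz.
k=5: 111.2 kHz, 116.8 kHz.
Within [28.65 kHz, 93.35 kHz]: 42.8 kHz, 48.4 kHz, 65.6 kHz, 71.2 kHz, 88.4 kHz.

42.8 kHz, 48.4 kHz, 65.6 kHz, 71.2 kHz, 88.4 kHz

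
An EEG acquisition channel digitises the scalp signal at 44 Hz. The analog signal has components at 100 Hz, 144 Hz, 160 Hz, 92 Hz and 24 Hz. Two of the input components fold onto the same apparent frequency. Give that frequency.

fs/2 = 22 Hz.
100 Hz mod fs = 12 Hz.
12 Hz ≤ fs/2 = 22 Hz, appears at 12 Hz.
144 Hz mod fs = 12 Hz.
12 Hz ≤ fs/2 = 22 Hz, appears at 12 Hz.
160 Hz mod fs = 28 Hz.
28 Hz > fs/2 = 22 Hz, folds to fs − 28 Hz = 16 Hz.
92 Hz mod fs = 4 Hz.
4 Hz ≤ fs/2 = 22 Hz, appears at 4 Hz.
24 Hz > fs/2 = 22 Hz, folds to fs − 24 Hz = 20 Hz.
100 Hz and 144 Hz both map to 12 Hz.

12 Hz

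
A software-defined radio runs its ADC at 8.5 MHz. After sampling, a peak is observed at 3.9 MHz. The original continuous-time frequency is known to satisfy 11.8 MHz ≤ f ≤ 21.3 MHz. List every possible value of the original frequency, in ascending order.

Frequencies that alias to 3.9 MHz are k·fs ± 3.9 MHz for integer k ≥ 0.
k=0: 3.9 MHz.
k=1: 4.6 MHz, 12.4 MHz.
k=2: 13.1 MHz, 20.9 MHz.
k=3: 21.6 MHz, 29.4 MHz.
Within [11.8 MHz, 21.3 MHz]: 12.4 MHz, 13.1 MHz, 20.9 MHz.

12.4 MHz, 13.1 MHz, 20.9 MHz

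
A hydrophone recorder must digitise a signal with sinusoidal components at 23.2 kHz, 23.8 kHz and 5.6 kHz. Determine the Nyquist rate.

47.6 kHz

Highest-frequency component: 23.8 kHz.
Nyquist rate = 2 × 23.8 kHz = 47.6 kHz.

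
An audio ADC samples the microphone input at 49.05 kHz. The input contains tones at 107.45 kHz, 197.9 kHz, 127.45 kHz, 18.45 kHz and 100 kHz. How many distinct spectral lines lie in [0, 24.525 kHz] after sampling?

5

fs/2 = 24.525 kHz.
107.45 kHz mod fs = 9.35 kHz.
9.35 kHz ≤ fs/2 = 24.525 kHz, appears at 9.35 kHz.
197.9 kHz mod fs = 1.7 kHz.
1.7 kHz ≤ fs/2 = 24.525 kHz, appears at 1.7 kHz.
127.45 kHz mod fs = 29.35 kHz.
29.35 kHz > fs/2 = 24.525 kHz, folds to fs − 29.35 kHz = 19.7 kHz.
18.45 kHz ≤ fs/2 = 24.525 kHz, passes unchanged.
100 kHz mod fs = 1.9 kHz.
1.9 kHz ≤ fs/2 = 24.525 kHz, appears at 1.9 kHz.
Distinct values: {1.7 kHz, 1.9 kHz, 9.35 kHz, 18.45 kHz, 19.7 kHz} → 5.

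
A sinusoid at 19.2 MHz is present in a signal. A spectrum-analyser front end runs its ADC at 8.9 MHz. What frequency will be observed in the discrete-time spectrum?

1.4 MHz

19.2 MHz mod fs = 1.4 MHz.
1.4 MHz ≤ fs/2 = 4.45 MHz, appears at 1.4 MHz.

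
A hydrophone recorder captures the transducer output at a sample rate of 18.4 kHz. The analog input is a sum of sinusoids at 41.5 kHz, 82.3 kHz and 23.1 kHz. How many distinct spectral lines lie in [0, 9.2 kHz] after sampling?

fs/2 = 9.2 kHz.
41.5 kHz mod fs = 4.7 kHz.
4.7 kHz ≤ fs/2 = 9.2 kHz, appears at 4.7 kHz.
82.3 kHz mod fs = 8.7 kHz.
8.7 kHz ≤ fs/2 = 9.2 kHz, appears at 8.7 kHz.
23.1 kHz mod fs = 4.7 kHz.
4.7 kHz ≤ fs/2 = 9.2 kHz, appears at 4.7 kHz.
Distinct values: {4.7 kHz, 8.7 kHz} → 2.

2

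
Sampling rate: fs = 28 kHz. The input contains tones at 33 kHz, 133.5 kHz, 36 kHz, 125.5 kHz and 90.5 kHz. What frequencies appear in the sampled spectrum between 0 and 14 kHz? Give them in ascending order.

fs/2 = 14 kHz.
33 kHz mod fs = 5 kHz.
5 kHz ≤ fs/2 = 14 kHz, appears at 5 kHz.
133.5 kHz mod fs = 21.5 kHz.
21.5 kHz > fs/2 = 14 kHz, folds to fs − 21.5 kHz = 6.5 kHz.
36 kHz mod fs = 8 kHz.
8 kHz ≤ fs/2 = 14 kHz, appears at 8 kHz.
125.5 kHz mod fs = 13.5 kHz.
13.5 kHz ≤ fs/2 = 14 kHz, appears at 13.5 kHz.
90.5 kHz mod fs = 6.5 kHz.
6.5 kHz ≤ fs/2 = 14 kHz, appears at 6.5 kHz.
Distinct values: {5 kHz, 6.5 kHz, 8 kHz, 13.5 kHz}.

5 kHz, 6.5 kHz, 8 kHz, 13.5 kHz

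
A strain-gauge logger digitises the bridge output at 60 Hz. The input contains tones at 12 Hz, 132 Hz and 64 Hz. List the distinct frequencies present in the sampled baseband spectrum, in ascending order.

4 Hz, 12 Hz

fs/2 = 30 Hz.
12 Hz ≤ fs/2 = 30 Hz, passes unchanged.
132 Hz mod fs = 12 Hz.
12 Hz ≤ fs/2 = 30 Hz, appears at 12 Hz.
64 Hz mod fs = 4 Hz.
4 Hz ≤ fs/2 = 30 Hz, appears at 4 Hz.
Distinct values: {4 Hz, 12 Hz}.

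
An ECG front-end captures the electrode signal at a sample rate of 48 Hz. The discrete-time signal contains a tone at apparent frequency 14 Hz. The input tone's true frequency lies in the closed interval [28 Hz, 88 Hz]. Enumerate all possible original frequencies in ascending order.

Frequencies that alias to 14 Hz are k·fs ± 14 Hz for integer k ≥ 0.
k=0: 14 Hz.
k=1: 34 Hz, 62 Hz.
k=2: 82 Hz, 110 Hz.
k=3: 130 Hz, 158 Hz.
Within [28 Hz, 88 Hz]: 34 Hz, 62 Hz, 82 Hz.

34 Hz, 62 Hz, 82 Hz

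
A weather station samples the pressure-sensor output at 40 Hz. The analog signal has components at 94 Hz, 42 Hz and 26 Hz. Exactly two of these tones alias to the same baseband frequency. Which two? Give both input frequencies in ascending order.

fs/2 = 20 Hz.
94 Hz mod fs = 14 Hz.
14 Hz ≤ fs/2 = 20 Hz, appears at 14 Hz.
42 Hz mod fs = 2 Hz.
2 Hz ≤ fs/2 = 20 Hz, appears at 2 Hz.
26 Hz > fs/2 = 20 Hz, folds to fs − 26 Hz = 14 Hz.
26 Hz and 94 Hz both map to 14 Hz.

26 Hz, 94 Hz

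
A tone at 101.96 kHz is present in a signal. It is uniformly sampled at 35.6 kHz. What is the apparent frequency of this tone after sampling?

4.84 kHz

101.96 kHz mod fs = 30.76 kHz.
30.76 kHz > fs/2 = 17.8 kHz, folds to fs − 30.76 kHz = 4.84 kHz.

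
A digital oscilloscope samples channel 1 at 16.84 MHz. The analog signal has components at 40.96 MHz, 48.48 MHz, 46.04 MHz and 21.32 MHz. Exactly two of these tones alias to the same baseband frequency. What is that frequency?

4.48 MHz

fs/2 = 8.42 MHz.
40.96 MHz mod fs = 7.28 MHz.
7.28 MHz ≤ fs/2 = 8.42 MHz, appears at 7.28 MHz.
48.48 MHz mod fs = 14.8 MHz.
14.8 MHz > fs/2 = 8.42 MHz, folds to fs − 14.8 MHz = 2.04 MHz.
46.04 MHz mod fs = 12.36 MHz.
12.36 MHz > fs/2 = 8.42 MHz, folds to fs − 12.36 MHz = 4.48 MHz.
21.32 MHz mod fs = 4.48 MHz.
4.48 MHz ≤ fs/2 = 8.42 MHz, appears at 4.48 MHz.
21.32 MHz and 46.04 MHz both map to 4.48 MHz.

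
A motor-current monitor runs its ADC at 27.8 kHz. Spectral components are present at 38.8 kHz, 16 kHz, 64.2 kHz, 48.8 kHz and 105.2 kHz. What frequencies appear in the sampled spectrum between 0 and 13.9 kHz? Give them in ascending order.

fs/2 = 13.9 kHz.
38.8 kHz mod fs = 11 kHz.
11 kHz ≤ fs/2 = 13.9 kHz, appears at 11 kHz.
16 kHz > fs/2 = 13.9 kHz, folds to fs − 16 kHz = 11.8 kHz.
64.2 kHz mod fs = 8.6 kHz.
8.6 kHz ≤ fs/2 = 13.9 kHz, appears at 8.6 kHz.
48.8 kHz mod fs = 21 kHz.
21 kHz > fs/2 = 13.9 kHz, folds to fs − 21 kHz = 6.8 kHz.
105.2 kHz mod fs = 21.8 kHz.
21.8 kHz > fs/2 = 13.9 kHz, folds to fs − 21.8 kHz = 6 kHz.
Distinct values: {6 kHz, 6.8 kHz, 8.6 kHz, 11 kHz, 11.8 kHz}.

6 kHz, 6.8 kHz, 8.6 kHz, 11 kHz, 11.8 kHz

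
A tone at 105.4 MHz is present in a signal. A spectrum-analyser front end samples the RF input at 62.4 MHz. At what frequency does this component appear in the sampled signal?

19.4 MHz

105.4 MHz mod fs = 43 MHz.
43 MHz > fs/2 = 31.2 MHz, folds to fs − 43 MHz = 19.4 MHz.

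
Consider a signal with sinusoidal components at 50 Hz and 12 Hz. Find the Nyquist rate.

100 Hz

Highest-frequency component: 50 Hz.
Nyquist rate = 2 × 50 Hz = 100 Hz.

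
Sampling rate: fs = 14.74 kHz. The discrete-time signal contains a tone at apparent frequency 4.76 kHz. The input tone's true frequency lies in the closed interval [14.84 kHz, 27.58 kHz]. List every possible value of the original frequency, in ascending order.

Frequencies that alias to 4.76 kHz are k·fs ± 4.76 kHz for integer k ≥ 0.
k=0: 4.76 kHz.
k=1: 9.98 kHz, 19.5 kHz.
k=2: 24.72 kHz, 34.24 kHz.
k=3: 39.46 kHz, 48.98 kHz.
Within [14.84 kHz, 27.58 kHz]: 19.5 kHz, 24.72 kHz.

19.5 kHz, 24.72 kHz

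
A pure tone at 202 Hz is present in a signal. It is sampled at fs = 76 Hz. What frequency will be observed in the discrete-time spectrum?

26 Hz

202 Hz mod fs = 50 Hz.
50 Hz > fs/2 = 38 Hz, folds to fs − 50 Hz = 26 Hz.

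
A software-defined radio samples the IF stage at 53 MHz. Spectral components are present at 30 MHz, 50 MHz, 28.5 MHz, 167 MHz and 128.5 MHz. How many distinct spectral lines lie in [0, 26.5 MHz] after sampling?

5

fs/2 = 26.5 MHz.
30 MHz > fs/2 = 26.5 MHz, folds to fs − 30 MHz = 23 MHz.
50 MHz > fs/2 = 26.5 MHz, folds to fs − 50 MHz = 3 MHz.
28.5 MHz > fs/2 = 26.5 MHz, folds to fs − 28.5 MHz = 24.5 MHz.
167 MHz mod fs = 8 MHz.
8 MHz ≤ fs/2 = 26.5 MHz, appears at 8 MHz.
128.5 MHz mod fs = 22.5 MHz.
22.5 MHz ≤ fs/2 = 26.5 MHz, appears at 22.5 MHz.
Distinct values: {3 MHz, 8 MHz, 22.5 MHz, 23 MHz, 24.5 MHz} → 5.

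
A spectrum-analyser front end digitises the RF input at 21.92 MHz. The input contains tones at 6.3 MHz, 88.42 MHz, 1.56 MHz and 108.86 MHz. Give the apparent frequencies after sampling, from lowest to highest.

0.74 MHz, 1.56 MHz, 6.3 MHz

fs/2 = 10.96 MHz.
6.3 MHz ≤ fs/2 = 10.96 MHz, passes unchanged.
88.42 MHz mod fs = 0.74 MHz.
0.74 MHz ≤ fs/2 = 10.96 MHz, appears at 0.74 MHz.
1.56 MHz ≤ fs/2 = 10.96 MHz, passes unchanged.
108.86 MHz mod fs = 21.18 MHz.
21.18 MHz > fs/2 = 10.96 MHz, folds to fs − 21.18 MHz = 0.74 MHz.
Distinct values: {0.74 MHz, 1.56 MHz, 6.3 MHz}.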